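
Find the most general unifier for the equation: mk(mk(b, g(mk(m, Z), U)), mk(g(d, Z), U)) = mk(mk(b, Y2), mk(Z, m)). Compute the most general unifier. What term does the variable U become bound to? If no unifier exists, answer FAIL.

FAIL

Decompose mk/2: mk(b, g(mk(m, Z), U)) = mk(b, Y2),  mk(g(d, Z), U) = mk(Z, m).
Decompose mk/2: b = b,  g(mk(m, Z), U) = Y2.
Delete trivial equation b = b.
Bind Y2 := g(mk(m, Z), U); no other remaining equation mentions Y2.
Decompose mk/2: g(d, Z) = Z,  U = m.
Occurs check fails: Z occurs in g(d, Z); the equation Z = g(d, Z) has no finite solution.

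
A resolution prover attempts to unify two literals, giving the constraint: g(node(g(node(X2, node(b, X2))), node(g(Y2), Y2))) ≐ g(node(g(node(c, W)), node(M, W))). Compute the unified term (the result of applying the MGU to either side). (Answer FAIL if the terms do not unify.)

Decompose g/1: node(g(node(X2, node(b, X2))), node(g(Y2), Y2)) ≐ node(g(node(c, W)), node(M, W)).
Decompose node/2: g(node(X2, node(b, X2))) ≐ g(node(c, W)),  node(g(Y2), Y2) ≐ node(M, W).
Decompose g/1: node(X2, node(b, X2)) ≐ node(c, W).
Decompose node/2: X2 ≐ c,  node(b, X2) ≐ W.
Bind X2 := c; substituting into the one remaining equation that mentions X2 gives: node(b, c) ≐ W.
Bind W := node(b, c); substituting into the remaining equation gives: node(g(Y2), Y2) ≐ node(M, node(b, c)).
Decompose node/2: g(Y2) ≐ M,  Y2 ≐ node(b, c).
Bind M := g(Y2); no other remaining equation mentions M.
Bind Y2 := node(b, c). Substituting into the earlier binding gives M := g(node(b, c)).
Applying the MGU to either side gives g(node(g(node(c, node(b, c))), node(g(node(b, c)), node(b, c)))).

g(node(g(node(c, node(b, c))), node(g(node(b, c)), node(b, c))))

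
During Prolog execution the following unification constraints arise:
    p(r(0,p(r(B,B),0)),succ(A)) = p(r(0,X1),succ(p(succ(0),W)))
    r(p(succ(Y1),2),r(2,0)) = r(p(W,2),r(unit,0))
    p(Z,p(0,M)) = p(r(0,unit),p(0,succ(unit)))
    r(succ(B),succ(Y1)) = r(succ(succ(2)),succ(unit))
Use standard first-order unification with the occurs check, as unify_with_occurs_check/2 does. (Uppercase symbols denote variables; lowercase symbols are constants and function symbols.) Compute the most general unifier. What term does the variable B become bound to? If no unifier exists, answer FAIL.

Decompose p/2: r(0,p(r(B,B),0)) = r(0,X1),  succ(A) = succ(p(succ(0),W)).
Decompose r/2: 0 = 0,  p(r(B,B),0) = X1.
Delete trivial equation 0 = 0.
Bind X1 := p(r(B,B),0); no other remaining equation mentions X1.
Decompose succ/1: A = p(succ(0),W).
Bind A := p(succ(0),W); no other remaining equation mentions A.
Decompose r/2: p(succ(Y1),2) = p(W,2),  r(2,0) = r(unit,0).
Decompose p/2: succ(Y1) = W,  2 = 2.
Bind W := succ(Y1); no other remaining equation mentions W. Substituting into the earlier binding gives A := p(succ(0),succ(Y1)).
Delete trivial equation 2 = 2.
Decompose r/2: 2 = unit,  0 = 0.
Clash: constants 2 and unit differ; no unifier exists.

FAIL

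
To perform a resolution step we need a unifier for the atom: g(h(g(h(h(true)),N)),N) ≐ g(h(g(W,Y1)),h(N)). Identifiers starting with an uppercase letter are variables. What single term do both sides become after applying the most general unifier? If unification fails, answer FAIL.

Decompose g/2: h(g(h(h(true)),N)) ≐ h(g(W,Y1)),  N ≐ h(N).
Decompose h/1: g(h(h(true)),N) ≐ g(W,Y1).
Decompose g/2: h(h(true)) ≐ W,  N ≐ Y1.
Bind W := h(h(true)); no other remaining equation mentions W.
Bind N := Y1; substituting into the remaining equation gives: Y1 ≐ h(Y1).
Occurs check fails: Y1 occurs in h(Y1); the equation Y1 ≐ h(Y1) has no finite solution.

FAIL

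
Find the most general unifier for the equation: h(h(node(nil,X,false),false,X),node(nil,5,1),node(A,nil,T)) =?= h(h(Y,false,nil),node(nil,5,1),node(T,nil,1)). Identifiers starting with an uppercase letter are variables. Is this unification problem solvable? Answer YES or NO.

Decompose h/3: h(node(nil,X,false),false,X) =?= h(Y,false,nil),  node(nil,5,1) =?= node(nil,5,1),  node(A,nil,T) =?= node(T,nil,1).
Decompose h/3: node(nil,X,false) =?= Y,  false =?= false,  X =?= nil.
Bind Y := node(nil,X,false); no other remaining equation mentions Y.
Delete trivial equation false =?= false.
Bind X := nil; no other remaining equation mentions X. Substituting into the earlier binding gives Y := node(nil,nil,false).
Delete trivial equation node(nil,5,1) =?= node(nil,5,1).
Decompose node/3: A =?= T,  nil =?= nil,  T =?= 1.
Bind A := T; no other remaining equation mentions A.
Delete trivial equation nil =?= nil.
Bind T := 1. Substituting into the earlier binding gives A := 1.
No equations remain and no clash or occurs-check failure arose, so a unifier exists.

YES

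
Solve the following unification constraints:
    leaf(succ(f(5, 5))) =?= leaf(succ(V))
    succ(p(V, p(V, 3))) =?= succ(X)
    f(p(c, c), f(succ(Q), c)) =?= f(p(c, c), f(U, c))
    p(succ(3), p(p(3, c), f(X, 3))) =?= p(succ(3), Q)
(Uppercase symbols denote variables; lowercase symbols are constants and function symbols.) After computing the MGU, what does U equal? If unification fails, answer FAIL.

Decompose leaf/1: succ(f(5, 5)) =?= succ(V).
Decompose succ/1: f(5, 5) =?= V.
Bind V := f(5, 5); substituting into the one remaining equation that mentions V gives: succ(p(f(5, 5), p(f(5, 5), 3))) =?= succ(X).
Decompose succ/1: p(f(5, 5), p(f(5, 5), 3)) =?= X.
Bind X := p(f(5, 5), p(f(5, 5), 3)); substituting into the one remaining equation that mentions X gives: p(succ(3), p(p(3, c), f(p(f(5, 5), p(f(5, 5), 3)), 3))) =?= p(succ(3), Q).
Decompose f/2: p(c, c) =?= p(c, c),  f(succ(Q), c) =?= f(U, c).
Delete trivial equation p(c, c) =?= p(c, c).
Decompose f/2: succ(Q) =?= U,  c =?= c.
Bind U := succ(Q); no other remaining equation mentions U.
Delete trivial equation c =?= c.
Decompose p/2: succ(3) =?= succ(3),  p(p(3, c), f(p(f(5, 5), p(f(5, 5), 3)), 3)) =?= Q.
Delete trivial equation succ(3) =?= succ(3).
Bind Q := p(p(3, c), f(p(f(5, 5), p(f(5, 5), 3)), 3)). Substituting into the earlier binding gives U := succ(p(p(3, c), f(p(f(5, 5), p(f(5, 5), 3)), 3))).
MGU = { V -> f(5, 5), X -> p(f(5, 5), p(f(5, 5), 3)), U -> succ(p(p(3, c), f(p(f(5, 5), p(f(5, 5), 3)), 3))), Q -> p(p(3, c), f(p(f(5, 5), p(f(5, 5), 3)), 3)) }, so U -> succ(p(p(3, c), f(p(f(5, 5), p(f(5, 5), 3)), 3))).

succ(p(p(3, c), f(p(f(5, 5), p(f(5, 5), 3)), 3)))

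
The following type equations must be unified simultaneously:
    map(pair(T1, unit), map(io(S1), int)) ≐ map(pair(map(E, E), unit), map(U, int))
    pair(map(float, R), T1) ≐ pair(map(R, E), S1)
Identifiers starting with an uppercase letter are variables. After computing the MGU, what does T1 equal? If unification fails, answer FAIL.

Decompose map/2: pair(T1, unit) ≐ pair(map(E, E), unit),  map(io(S1), int) ≐ map(U, int).
Decompose pair/2: T1 ≐ map(E, E),  unit ≐ unit.
Bind T1 := map(E, E); substituting into the one remaining equation that mentions T1 gives: pair(map(float, R), map(E, E)) ≐ pair(map(R, E), S1).
Delete trivial equation unit ≐ unit.
Decompose map/2: io(S1) ≐ U,  int ≐ int.
Bind U := io(S1); no other remaining equation mentions U.
Delete trivial equation int ≐ int.
Decompose pair/2: map(float, R) ≐ map(R, E),  map(E, E) ≐ S1.
Decompose map/2: float ≐ R,  R ≐ E.
Bind R := float; substituting into the one remaining equation that mentions R gives: float ≐ E.
Bind E := float; substituting into the remaining equation gives: map(float, float) ≐ S1. Substituting into the earlier binding gives T1 := map(float, float).
Bind S1 := map(float, float). Substituting into the earlier binding gives U := io(map(float, float)).
MGU = { T1 ↦ map(float, float), U ↦ io(map(float, float)), R ↦ float, E ↦ float, S1 ↦ map(float, float) }, so T1 ↦ map(float, float).

map(float, float)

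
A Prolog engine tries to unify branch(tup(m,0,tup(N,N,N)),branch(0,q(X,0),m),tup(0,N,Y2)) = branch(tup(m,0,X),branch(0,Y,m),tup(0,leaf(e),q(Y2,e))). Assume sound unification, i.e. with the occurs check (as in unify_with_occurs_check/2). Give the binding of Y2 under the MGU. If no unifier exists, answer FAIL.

Decompose branch/3: tup(m,0,tup(N,N,N)) = tup(m,0,X),  branch(0,q(X,0),m) = branch(0,Y,m),  tup(0,N,Y2) = tup(0,leaf(e),q(Y2,e)).
Decompose tup/3: m = m,  0 = 0,  tup(N,N,N) = X.
Delete trivial equation m = m.
Delete trivial equation 0 = 0.
Bind X := tup(N,N,N); substituting into the one remaining equation that mentions X gives: branch(0,q(tup(N,N,N),0),m) = branch(0,Y,m).
Decompose branch/3: 0 = 0,  q(tup(N,N,N),0) = Y,  m = m.
Delete trivial equation 0 = 0.
Bind Y := q(tup(N,N,N),0); no other remaining equation mentions Y.
Delete trivial equation m = m.
Decompose tup/3: 0 = 0,  N = leaf(e),  Y2 = q(Y2,e).
Delete trivial equation 0 = 0.
Bind N := leaf(e); no other remaining equation mentions N. Substituting into the earlier bindings gives X := tup(leaf(e),leaf(e),leaf(e)), Y := q(tup(leaf(e),leaf(e),leaf(e)),0).
Occurs check fails: Y2 occurs in q(Y2,e); the equation Y2 = q(Y2,e) has no finite solution.

FAIL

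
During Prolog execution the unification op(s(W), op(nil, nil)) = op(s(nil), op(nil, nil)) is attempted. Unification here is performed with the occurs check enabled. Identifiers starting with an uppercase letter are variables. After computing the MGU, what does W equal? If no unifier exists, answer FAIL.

nil

Decompose op/2: s(W) = s(nil),  op(nil, nil) = op(nil, nil).
Decompose s/1: W = nil.
Bind W := nil; no other remaining equation mentions W.
Delete trivial equation op(nil, nil) = op(nil, nil).
MGU = { W -> nil }, so W -> nil.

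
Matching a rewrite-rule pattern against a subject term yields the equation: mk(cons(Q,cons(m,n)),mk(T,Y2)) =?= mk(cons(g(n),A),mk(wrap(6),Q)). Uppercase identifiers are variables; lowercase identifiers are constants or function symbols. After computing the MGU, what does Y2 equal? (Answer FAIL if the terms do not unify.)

g(n)

Decompose mk/2: cons(Q,cons(m,n)) =?= cons(g(n),A),  mk(T,Y2) =?= mk(wrap(6),Q).
Decompose cons/2: Q =?= g(n),  cons(m,n) =?= A.
Bind Q := g(n); substituting into the one remaining equation that mentions Q gives: mk(T,Y2) =?= mk(wrap(6),g(n)).
Bind A := cons(m,n); no other remaining equation mentions A.
Decompose mk/2: T =?= wrap(6),  Y2 =?= g(n).
Bind T := wrap(6); no other remaining equation mentions T.
Bind Y2 := g(n).
MGU = { Q ↦ g(n), A ↦ cons(m,n), T ↦ wrap(6), Y2 ↦ g(n) }, so Y2 ↦ g(n).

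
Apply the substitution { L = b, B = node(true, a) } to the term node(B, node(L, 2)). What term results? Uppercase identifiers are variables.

node(node(true, a), node(b, 2))

Replace each occurrence of L with b.
Replace each occurrence of B with node(true, a).
Result: node(node(true, a), node(b, 2)).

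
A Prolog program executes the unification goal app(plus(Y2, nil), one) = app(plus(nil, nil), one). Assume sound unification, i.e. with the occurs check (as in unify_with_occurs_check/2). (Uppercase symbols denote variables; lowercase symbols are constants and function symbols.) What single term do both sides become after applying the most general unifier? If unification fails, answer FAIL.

app(plus(nil, nil), one)

Decompose app/2: plus(Y2, nil) = plus(nil, nil),  one = one.
Decompose plus/2: Y2 = nil,  nil = nil.
Bind Y2 := nil; no other remaining equation mentions Y2.
Delete trivial equation nil = nil.
Delete trivial equation one = one.
Applying the MGU to either side gives app(plus(nil, nil), one).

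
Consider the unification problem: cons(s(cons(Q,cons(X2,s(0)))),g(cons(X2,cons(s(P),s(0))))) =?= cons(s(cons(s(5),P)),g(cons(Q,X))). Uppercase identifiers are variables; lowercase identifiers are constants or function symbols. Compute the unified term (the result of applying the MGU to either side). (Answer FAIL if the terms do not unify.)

cons(s(cons(s(5),cons(s(5),s(0)))),g(cons(s(5),cons(s(cons(s(5),s(0))),s(0)))))

Decompose cons/2: s(cons(Q,cons(X2,s(0)))) =?= s(cons(s(5),P)),  g(cons(X2,cons(s(P),s(0)))) =?= g(cons(Q,X)).
Decompose s/1: cons(Q,cons(X2,s(0))) =?= cons(s(5),P).
Decompose cons/2: Q =?= s(5),  cons(X2,s(0)) =?= P.
Bind Q := s(5); substituting into the one remaining equation that mentions Q gives: g(cons(X2,cons(s(P),s(0)))) =?= g(cons(s(5),X)).
Bind P := cons(X2,s(0)); substituting into the remaining equation gives: g(cons(X2,cons(s(cons(X2,s(0))),s(0)))) =?= g(cons(s(5),X)).
Decompose g/1: cons(X2,cons(s(cons(X2,s(0))),s(0))) =?= cons(s(5),X).
Decompose cons/2: X2 =?= s(5),  cons(s(cons(X2,s(0))),s(0)) =?= X.
Bind X2 := s(5); substituting into the remaining equation gives: cons(s(cons(s(5),s(0))),s(0)) =?= X. Substituting into the earlier binding gives P := cons(s(5),s(0)).
Bind X := cons(s(cons(s(5),s(0))),s(0)).
Applying the MGU to either side gives cons(s(cons(s(5),cons(s(5),s(0)))),g(cons(s(5),cons(s(cons(s(5),s(0))),s(0))))).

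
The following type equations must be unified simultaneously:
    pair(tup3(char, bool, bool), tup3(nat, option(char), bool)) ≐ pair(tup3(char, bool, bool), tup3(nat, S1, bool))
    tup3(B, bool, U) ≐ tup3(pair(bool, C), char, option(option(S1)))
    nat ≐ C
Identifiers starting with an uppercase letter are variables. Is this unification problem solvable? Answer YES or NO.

Decompose pair/2: tup3(char, bool, bool) ≐ tup3(char, bool, bool),  tup3(nat, option(char), bool) ≐ tup3(nat, S1, bool).
Delete trivial equation tup3(char, bool, bool) ≐ tup3(char, bool, bool).
Decompose tup3/3: nat ≐ nat,  option(char) ≐ S1,  bool ≐ bool.
Delete trivial equation nat ≐ nat.
Bind S1 := option(char); substituting into the one remaining equation that mentions S1 gives: tup3(B, bool, U) ≐ tup3(pair(bool, C), char, option(option(option(char)))).
Delete trivial equation bool ≐ bool.
Decompose tup3/3: B ≐ pair(bool, C),  bool ≐ char,  U ≐ option(option(option(char))).
Bind B := pair(bool, C); no other remaining equation mentions B.
Clash: constants bool and char differ; no unifier exists.

NO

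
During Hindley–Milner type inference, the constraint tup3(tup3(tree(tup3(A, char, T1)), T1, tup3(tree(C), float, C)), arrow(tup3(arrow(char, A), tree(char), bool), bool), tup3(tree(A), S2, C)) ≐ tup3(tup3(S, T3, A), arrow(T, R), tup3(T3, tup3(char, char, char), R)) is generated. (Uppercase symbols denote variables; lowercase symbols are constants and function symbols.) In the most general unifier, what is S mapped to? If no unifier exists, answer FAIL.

Decompose tup3/3: tup3(tree(tup3(A, char, T1)), T1, tup3(tree(C), float, C)) ≐ tup3(S, T3, A),  arrow(tup3(arrow(char, A), tree(char), bool), bool) ≐ arrow(T, R),  tup3(tree(A), S2, C) ≐ tup3(T3, tup3(char, char, char), R).
Decompose tup3/3: tree(tup3(A, char, T1)) ≐ S,  T1 ≐ T3,  tup3(tree(C), float, C) ≐ A.
Bind S := tree(tup3(A, char, T1)); no other remaining equation mentions S.
Bind T1 := T3; no other remaining equation mentions T1. Substituting into the earlier binding gives S := tree(tup3(A, char, T3)).
Bind A := tup3(tree(C), float, C); substituting into the remaining equations gives: arrow(tup3(arrow(char, tup3(tree(C), float, C)), tree(char), bool), bool) ≐ arrow(T, R),  tup3(tree(tup3(tree(C), float, C)), S2, C) ≐ tup3(T3, tup3(char, char, char), R). Substituting into the earlier binding gives S := tree(tup3(tup3(tree(C), float, C), char, T3)).
Decompose arrow/2: tup3(arrow(char, tup3(tree(C), float, C)), tree(char), bool) ≐ T,  bool ≐ R.
Bind T := tup3(arrow(char, tup3(tree(C), float, C)), tree(char), bool); no other remaining equation mentions T.
Bind R := bool; substituting into the remaining equation gives: tup3(tree(tup3(tree(C), float, C)), S2, C) ≐ tup3(T3, tup3(char, char, char), bool).
Decompose tup3/3: tree(tup3(tree(C), float, C)) ≐ T3,  S2 ≐ tup3(char, char, char),  C ≐ bool.
Bind T3 := tree(tup3(tree(C), float, C)); no other remaining equation mentions T3. Substituting into the earlier bindings gives S := tree(tup3(tup3(tree(C), float, C), char, tree(tup3(tree(C), float, C)))), T1 := tree(tup3(tree(C), float, C)).
Bind S2 := tup3(char, char, char); no other remaining equation mentions S2.
Bind C := bool. Substituting into the earlier bindings gives S := tree(tup3(tup3(tree(bool), float, bool), char, tree(tup3(tree(bool), float, bool)))), T1 := tree(tup3(tree(bool), float, bool)), A := tup3(tree(bool), float, bool), T := tup3(arrow(char, tup3(tree(bool), float, bool)), tree(char), bool), T3 := tree(tup3(tree(bool), float, bool)).
MGU = { S ↦ tree(tup3(tup3(tree(bool), float, bool), char, tree(tup3(tree(bool), float, bool)))), T1 ↦ tree(tup3(tree(bool), float, bool)), A ↦ tup3(tree(bool), float, bool), T ↦ tup3(arrow(char, tup3(tree(bool), float, bool)), tree(char), bool), R ↦ bool, T3 ↦ tree(tup3(tree(bool), float, bool)), S2 ↦ tup3(char, char, char), C ↦ bool }, so S ↦ tree(tup3(tup3(tree(bool), float, bool), char, tree(tup3(tree(bool), float, bool)))).

tree(tup3(tup3(tree(bool), float, bool), char, tree(tup3(tree(bool), float, bool))))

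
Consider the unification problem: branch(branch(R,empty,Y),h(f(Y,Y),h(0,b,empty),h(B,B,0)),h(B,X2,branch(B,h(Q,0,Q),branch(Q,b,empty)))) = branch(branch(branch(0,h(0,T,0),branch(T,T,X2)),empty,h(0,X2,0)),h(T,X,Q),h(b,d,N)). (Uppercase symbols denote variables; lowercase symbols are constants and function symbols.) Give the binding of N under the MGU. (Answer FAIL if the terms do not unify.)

Decompose branch/3: branch(R,empty,Y) = branch(branch(0,h(0,T,0),branch(T,T,X2)),empty,h(0,X2,0)),  h(f(Y,Y),h(0,b,empty),h(B,B,0)) = h(T,X,Q),  h(B,X2,branch(B,h(Q,0,Q),branch(Q,b,empty))) = h(b,d,N).
Decompose branch/3: R = branch(0,h(0,T,0),branch(T,T,X2)),  empty = empty,  Y = h(0,X2,0).
Bind R := branch(0,h(0,T,0),branch(T,T,X2)); no other remaining equation mentions R.
Delete trivial equation empty = empty.
Bind Y := h(0,X2,0); substituting into the one remaining equation that mentions Y gives: h(f(h(0,X2,0),h(0,X2,0)),h(0,b,empty),h(B,B,0)) = h(T,X,Q).
Decompose h/3: f(h(0,X2,0),h(0,X2,0)) = T,  h(0,b,empty) = X,  h(B,B,0) = Q.
Bind T := f(h(0,X2,0),h(0,X2,0)); no other remaining equation mentions T. Substituting into the earlier binding gives R := branch(0,h(0,f(h(0,X2,0),h(0,X2,0)),0),branch(f(h(0,X2,0),h(0,X2,0)),f(h(0,X2,0),h(0,X2,0)),X2)).
Bind X := h(0,b,empty); no other remaining equation mentions X.
Bind Q := h(B,B,0); substituting into the remaining equation gives: h(B,X2,branch(B,h(h(B,B,0),0,h(B,B,0)),branch(h(B,B,0),b,empty))) = h(b,d,N).
Decompose h/3: B = b,  X2 = d,  branch(B,h(h(B,B,0),0,h(B,B,0)),branch(h(B,B,0),b,empty)) = N.
Bind B := b; substituting into the one remaining equation that mentions B gives: branch(b,h(h(b,b,0),0,h(b,b,0)),branch(h(b,b,0),b,empty)) = N. Substituting into the earlier binding gives Q := h(b,b,0).
Bind X2 := d; no other remaining equation mentions X2. Substituting into the earlier bindings gives R := branch(0,h(0,f(h(0,d,0),h(0,d,0)),0),branch(f(h(0,d,0),h(0,d,0)),f(h(0,d,0),h(0,d,0)),d)), Y := h(0,d,0), T := f(h(0,d,0),h(0,d,0)).
Bind N := branch(b,h(h(b,b,0),0,h(b,b,0)),branch(h(b,b,0),b,empty)).
MGU = { R ↦ branch(0,h(0,f(h(0,d,0),h(0,d,0)),0),branch(f(h(0,d,0),h(0,d,0)),f(h(0,d,0),h(0,d,0)),d)), Y ↦ h(0,d,0), T ↦ f(h(0,d,0),h(0,d,0)), X ↦ h(0,b,empty), Q ↦ h(b,b,0), B ↦ b, X2 ↦ d, N ↦ branch(b,h(h(b,b,0),0,h(b,b,0)),branch(h(b,b,0),b,empty)) }, so N ↦ branch(b,h(h(b,b,0),0,h(b,b,0)),branch(h(b,b,0),b,empty)).

branch(b,h(h(b,b,0),0,h(b,b,0)),branch(h(b,b,0),b,empty))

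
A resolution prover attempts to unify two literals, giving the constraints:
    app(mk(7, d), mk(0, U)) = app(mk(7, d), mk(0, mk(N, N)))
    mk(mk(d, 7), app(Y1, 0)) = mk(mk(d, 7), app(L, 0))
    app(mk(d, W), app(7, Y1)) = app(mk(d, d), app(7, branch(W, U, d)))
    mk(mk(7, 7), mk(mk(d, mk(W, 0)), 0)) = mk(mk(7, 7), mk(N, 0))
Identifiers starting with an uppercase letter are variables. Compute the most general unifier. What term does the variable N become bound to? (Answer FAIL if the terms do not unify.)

Decompose app/2: mk(7, d) = mk(7, d),  mk(0, U) = mk(0, mk(N, N)).
Delete trivial equation mk(7, d) = mk(7, d).
Decompose mk/2: 0 = 0,  U = mk(N, N).
Delete trivial equation 0 = 0.
Bind U := mk(N, N); substituting into the one remaining equation that mentions U gives: app(mk(d, W), app(7, Y1)) = app(mk(d, d), app(7, branch(W, mk(N, N), d))).
Decompose mk/2: mk(d, 7) = mk(d, 7),  app(Y1, 0) = app(L, 0).
Delete trivial equation mk(d, 7) = mk(d, 7).
Decompose app/2: Y1 = L,  0 = 0.
Bind Y1 := L; substituting into the one remaining equation that mentions Y1 gives: app(mk(d, W), app(7, L)) = app(mk(d, d), app(7, branch(W, mk(N, N), d))).
Delete trivial equation 0 = 0.
Decompose app/2: mk(d, W) = mk(d, d),  app(7, L) = app(7, branch(W, mk(N, N), d)).
Decompose mk/2: d = d,  W = d.
Delete trivial equation d = d.
Bind W := d; substituting into the remaining equations gives: app(7, L) = app(7, branch(d, mk(N, N), d)),  mk(mk(7, 7), mk(mk(d, mk(d, 0)), 0)) = mk(mk(7, 7), mk(N, 0)).
Decompose app/2: 7 = 7,  L = branch(d, mk(N, N), d).
Delete trivial equation 7 = 7.
Bind L := branch(d, mk(N, N), d); no other remaining equation mentions L. Substituting into the earlier binding gives Y1 := branch(d, mk(N, N), d).
Decompose mk/2: mk(7, 7) = mk(7, 7),  mk(mk(d, mk(d, 0)), 0) = mk(N, 0).
Delete trivial equation mk(7, 7) = mk(7, 7).
Decompose mk/2: mk(d, mk(d, 0)) = N,  0 = 0.
Bind N := mk(d, mk(d, 0)); no other remaining equation mentions N. Substituting into the earlier bindings gives U := mk(mk(d, mk(d, 0)), mk(d, mk(d, 0))), Y1 := branch(d, mk(mk(d, mk(d, 0)), mk(d, mk(d, 0))), d), L := branch(d, mk(mk(d, mk(d, 0)), mk(d, mk(d, 0))), d).
Delete trivial equation 0 = 0.
MGU = { U -> mk(mk(d, mk(d, 0)), mk(d, mk(d, 0))), Y1 -> branch(d, mk(mk(d, mk(d, 0)), mk(d, mk(d, 0))), d), W -> d, L -> branch(d, mk(mk(d, mk(d, 0)), mk(d, mk(d, 0))), d), N -> mk(d, mk(d, 0)) }, so N -> mk(d, mk(d, 0)).

mk(d, mk(d, 0))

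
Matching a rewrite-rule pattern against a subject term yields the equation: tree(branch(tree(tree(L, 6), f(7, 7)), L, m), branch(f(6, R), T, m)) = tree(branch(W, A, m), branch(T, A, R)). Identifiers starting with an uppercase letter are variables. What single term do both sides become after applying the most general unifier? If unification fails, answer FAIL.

Decompose tree/2: branch(tree(tree(L, 6), f(7, 7)), L, m) = branch(W, A, m),  branch(f(6, R), T, m) = branch(T, A, R).
Decompose branch/3: tree(tree(L, 6), f(7, 7)) = W,  L = A,  m = m.
Bind W := tree(tree(L, 6), f(7, 7)); no other remaining equation mentions W.
Bind L := A; no other remaining equation mentions L. Substituting into the earlier binding gives W := tree(tree(A, 6), f(7, 7)).
Delete trivial equation m = m.
Decompose branch/3: f(6, R) = T,  T = A,  m = R.
Bind T := f(6, R); substituting into the one remaining equation that mentions T gives: f(6, R) = A.
Bind A := f(6, R); no other remaining equation mentions A. Substituting into the earlier bindings gives W := tree(tree(f(6, R), 6), f(7, 7)), L := f(6, R).
Bind R := m. Substituting into the earlier bindings gives W := tree(tree(f(6, m), 6), f(7, 7)), L := f(6, m), T := f(6, m), A := f(6, m).
Applying the MGU to either side gives tree(branch(tree(tree(f(6, m), 6), f(7, 7)), f(6, m), m), branch(f(6, m), f(6, m), m)).

tree(branch(tree(tree(f(6, m), 6), f(7, 7)), f(6, m), m), branch(f(6, m), f(6, m), m))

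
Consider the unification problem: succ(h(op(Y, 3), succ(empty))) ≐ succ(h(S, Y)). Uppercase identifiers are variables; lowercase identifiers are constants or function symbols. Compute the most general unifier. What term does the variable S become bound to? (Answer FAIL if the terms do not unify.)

Decompose succ/1: h(op(Y, 3), succ(empty)) ≐ h(S, Y).
Decompose h/2: op(Y, 3) ≐ S,  succ(empty) ≐ Y.
Bind S := op(Y, 3); no other remaining equation mentions S.
Bind Y := succ(empty). Substituting into the earlier binding gives S := op(succ(empty), 3).
MGU = { S := op(succ(empty), 3), Y := succ(empty) }, so S := op(succ(empty), 3).

op(succ(empty), 3)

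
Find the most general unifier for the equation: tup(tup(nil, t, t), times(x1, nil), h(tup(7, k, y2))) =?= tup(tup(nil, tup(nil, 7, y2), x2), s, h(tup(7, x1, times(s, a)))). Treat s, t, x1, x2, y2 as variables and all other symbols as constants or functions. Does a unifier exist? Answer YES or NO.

Decompose tup/3: tup(nil, t, t) =?= tup(nil, tup(nil, 7, y2), x2),  times(x1, nil) =?= s,  h(tup(7, k, y2)) =?= h(tup(7, x1, times(s, a))).
Decompose tup/3: nil =?= nil,  t =?= tup(nil, 7, y2),  t =?= x2.
Delete trivial equation nil =?= nil.
Bind t := tup(nil, 7, y2); substituting into the one remaining equation that mentions t gives: tup(nil, 7, y2) =?= x2.
Bind x2 := tup(nil, 7, y2); no other remaining equation mentions x2.
Bind s := times(x1, nil); substituting into the remaining equation gives: h(tup(7, k, y2)) =?= h(tup(7, x1, times(times(x1, nil), a))).
Decompose h/1: tup(7, k, y2) =?= tup(7, x1, times(times(x1, nil), a)).
Decompose tup/3: 7 =?= 7,  k =?= x1,  y2 =?= times(times(x1, nil), a).
Delete trivial equation 7 =?= 7.
Bind x1 := k; substituting into the remaining equation gives: y2 =?= times(times(k, nil), a). Substituting into the earlier binding gives s := times(k, nil).
Bind y2 := times(times(k, nil), a). Substituting into the earlier bindings gives t := tup(nil, 7, times(times(k, nil), a)), x2 := tup(nil, 7, times(times(k, nil), a)).
No equations remain and no clash or occurs-check failure arose, so a unifier exists.

YES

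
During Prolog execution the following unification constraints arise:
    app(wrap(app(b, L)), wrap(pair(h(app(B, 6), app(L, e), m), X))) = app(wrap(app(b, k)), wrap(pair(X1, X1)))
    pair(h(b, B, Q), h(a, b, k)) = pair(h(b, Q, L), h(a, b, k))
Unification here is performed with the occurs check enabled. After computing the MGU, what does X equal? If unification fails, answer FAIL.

Decompose app/2: wrap(app(b, L)) = wrap(app(b, k)),  wrap(pair(h(app(B, 6), app(L, e), m), X)) = wrap(pair(X1, X1)).
Decompose wrap/1: app(b, L) = app(b, k).
Decompose app/2: b = b,  L = k.
Delete trivial equation b = b.
Bind L := k; substituting into the remaining equations gives: wrap(pair(h(app(B, 6), app(k, e), m), X)) = wrap(pair(X1, X1)),  pair(h(b, B, Q), h(a, b, k)) = pair(h(b, Q, k), h(a, b, k)).
Decompose wrap/1: pair(h(app(B, 6), app(k, e), m), X) = pair(X1, X1).
Decompose pair/2: h(app(B, 6), app(k, e), m) = X1,  X = X1.
Bind X1 := h(app(B, 6), app(k, e), m); substituting into the one remaining equation that mentions X1 gives: X = h(app(B, 6), app(k, e), m).
Bind X := h(app(B, 6), app(k, e), m); no other remaining equation mentions X.
Decompose pair/2: h(b, B, Q) = h(b, Q, k),  h(a, b, k) = h(a, b, k).
Decompose h/3: b = b,  B = Q,  Q = k.
Delete trivial equation b = b.
Bind B := Q; no other remaining equation mentions B. Substituting into the earlier bindings gives X1 := h(app(Q, 6), app(k, e), m), X := h(app(Q, 6), app(k, e), m).
Bind Q := k; no other remaining equation mentions Q. Substituting into the earlier bindings gives X1 := h(app(k, 6), app(k, e), m), X := h(app(k, 6), app(k, e), m), B := k.
Delete trivial equation h(a, b, k) = h(a, b, k).
MGU = { L ↦ k, X1 ↦ h(app(k, 6), app(k, e), m), X ↦ h(app(k, 6), app(k, e), m), B ↦ k, Q ↦ k }, so X ↦ h(app(k, 6), app(k, e), m).

h(app(k, 6), app(k, e), m)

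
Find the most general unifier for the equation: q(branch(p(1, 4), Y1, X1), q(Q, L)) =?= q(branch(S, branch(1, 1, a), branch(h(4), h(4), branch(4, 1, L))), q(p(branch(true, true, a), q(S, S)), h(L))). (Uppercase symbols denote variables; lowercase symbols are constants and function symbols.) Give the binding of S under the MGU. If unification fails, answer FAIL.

FAIL

Decompose q/2: branch(p(1, 4), Y1, X1) =?= branch(S, branch(1, 1, a), branch(h(4), h(4), branch(4, 1, L))),  q(Q, L) =?= q(p(branch(true, true, a), q(S, S)), h(L)).
Decompose branch/3: p(1, 4) =?= S,  Y1 =?= branch(1, 1, a),  X1 =?= branch(h(4), h(4), branch(4, 1, L)).
Bind S := p(1, 4); substituting into the one remaining equation that mentions S gives: q(Q, L) =?= q(p(branch(true, true, a), q(p(1, 4), p(1, 4))), h(L)).
Bind Y1 := branch(1, 1, a); no other remaining equation mentions Y1.
Bind X1 := branch(h(4), h(4), branch(4, 1, L)); no other remaining equation mentions X1.
Decompose q/2: Q =?= p(branch(true, true, a), q(p(1, 4), p(1, 4))),  L =?= h(L).
Bind Q := p(branch(true, true, a), q(p(1, 4), p(1, 4))); no other remaining equation mentions Q.
Occurs check fails: L occurs in h(L); the equation L =?= h(L) has no finite solution.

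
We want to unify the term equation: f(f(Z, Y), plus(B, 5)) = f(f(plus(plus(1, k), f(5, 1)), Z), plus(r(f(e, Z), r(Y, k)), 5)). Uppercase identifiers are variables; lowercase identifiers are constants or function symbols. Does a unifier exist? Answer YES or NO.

Decompose f/2: f(Z, Y) = f(plus(plus(1, k), f(5, 1)), Z),  plus(B, 5) = plus(r(f(e, Z), r(Y, k)), 5).
Decompose f/2: Z = plus(plus(1, k), f(5, 1)),  Y = Z.
Bind Z := plus(plus(1, k), f(5, 1)); substituting into the remaining equations gives: Y = plus(plus(1, k), f(5, 1)),  plus(B, 5) = plus(r(f(e, plus(plus(1, k), f(5, 1))), r(Y, k)), 5).
Bind Y := plus(plus(1, k), f(5, 1)); substituting into the remaining equation gives: plus(B, 5) = plus(r(f(e, plus(plus(1, k), f(5, 1))), r(plus(plus(1, k), f(5, 1)), k)), 5).
Decompose plus/2: B = r(f(e, plus(plus(1, k), f(5, 1))), r(plus(plus(1, k), f(5, 1)), k)),  5 = 5.
Bind B := r(f(e, plus(plus(1, k), f(5, 1))), r(plus(plus(1, k), f(5, 1)), k)); no other remaining equation mentions B.
Delete trivial equation 5 = 5.
No equations remain and no clash or occurs-check failure arose, so a unifier exists.

YES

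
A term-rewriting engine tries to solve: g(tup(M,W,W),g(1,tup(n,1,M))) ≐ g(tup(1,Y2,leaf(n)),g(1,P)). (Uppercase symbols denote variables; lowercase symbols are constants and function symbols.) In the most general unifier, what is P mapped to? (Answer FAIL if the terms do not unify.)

Decompose g/2: tup(M,W,W) ≐ tup(1,Y2,leaf(n)),  g(1,tup(n,1,M)) ≐ g(1,P).
Decompose tup/3: M ≐ 1,  W ≐ Y2,  W ≐ leaf(n).
Bind M := 1; substituting into the one remaining equation that mentions M gives: g(1,tup(n,1,1)) ≐ g(1,P).
Bind W := Y2; substituting into the one remaining equation that mentions W gives: Y2 ≐ leaf(n).
Bind Y2 := leaf(n); no other remaining equation mentions Y2. Substituting into the earlier binding gives W := leaf(n).
Decompose g/2: 1 ≐ 1,  tup(n,1,1) ≐ P.
Delete trivial equation 1 ≐ 1.
Bind P := tup(n,1,1).
MGU = { M := 1, W := leaf(n), Y2 := leaf(n), P := tup(n,1,1) }, so P := tup(n,1,1).

tup(n,1,1)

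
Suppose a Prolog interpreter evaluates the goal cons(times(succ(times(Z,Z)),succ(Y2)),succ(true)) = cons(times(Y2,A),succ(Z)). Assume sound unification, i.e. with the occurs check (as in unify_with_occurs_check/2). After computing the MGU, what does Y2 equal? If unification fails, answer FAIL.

succ(times(true,true))

Decompose cons/2: times(succ(times(Z,Z)),succ(Y2)) = times(Y2,A),  succ(true) = succ(Z).
Decompose times/2: succ(times(Z,Z)) = Y2,  succ(Y2) = A.
Bind Y2 := succ(times(Z,Z)); substituting into the one remaining equation that mentions Y2 gives: succ(succ(times(Z,Z))) = A.
Bind A := succ(succ(times(Z,Z))); no other remaining equation mentions A.
Decompose succ/1: true = Z.
Bind Z := true. Substituting into the earlier bindings gives Y2 := succ(times(true,true)), A := succ(succ(times(true,true))).
MGU = { Y2 ↦ succ(times(true,true)), A ↦ succ(succ(times(true,true))), Z ↦ true }, so Y2 ↦ succ(times(true,true)).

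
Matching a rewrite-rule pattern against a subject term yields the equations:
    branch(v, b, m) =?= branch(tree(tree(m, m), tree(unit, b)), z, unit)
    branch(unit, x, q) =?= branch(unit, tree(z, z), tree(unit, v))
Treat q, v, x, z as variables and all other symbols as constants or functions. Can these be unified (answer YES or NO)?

Decompose branch/3: v =?= tree(tree(m, m), tree(unit, b)),  b =?= z,  m =?= unit.
Bind v := tree(tree(m, m), tree(unit, b)); substituting into the one remaining equation that mentions v gives: branch(unit, x, q) =?= branch(unit, tree(z, z), tree(unit, tree(tree(m, m), tree(unit, b)))).
Bind z := b; substituting into the one remaining equation that mentions z gives: branch(unit, x, q) =?= branch(unit, tree(b, b), tree(unit, tree(tree(m, m), tree(unit, b)))).
Clash: constants m and unit differ; no unifier exists.

NO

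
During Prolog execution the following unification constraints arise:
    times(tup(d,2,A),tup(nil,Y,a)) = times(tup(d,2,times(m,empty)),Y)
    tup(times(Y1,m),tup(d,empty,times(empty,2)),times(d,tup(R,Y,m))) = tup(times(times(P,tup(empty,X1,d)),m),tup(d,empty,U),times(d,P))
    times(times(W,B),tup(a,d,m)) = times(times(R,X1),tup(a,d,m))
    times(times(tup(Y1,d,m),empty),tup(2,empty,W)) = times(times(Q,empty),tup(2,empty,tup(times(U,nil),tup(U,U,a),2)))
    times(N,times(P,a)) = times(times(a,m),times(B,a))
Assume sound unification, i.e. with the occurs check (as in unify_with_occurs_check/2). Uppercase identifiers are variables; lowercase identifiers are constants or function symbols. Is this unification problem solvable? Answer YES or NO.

NO

Decompose times/2: tup(d,2,A) = tup(d,2,times(m,empty)),  tup(nil,Y,a) = Y.
Decompose tup/3: d = d,  2 = 2,  A = times(m,empty).
Delete trivial equation d = d.
Delete trivial equation 2 = 2.
Bind A := times(m,empty); no other remaining equation mentions A.
Occurs check fails: Y occurs in tup(nil,Y,a); the equation Y = tup(nil,Y,a) has no finite solution.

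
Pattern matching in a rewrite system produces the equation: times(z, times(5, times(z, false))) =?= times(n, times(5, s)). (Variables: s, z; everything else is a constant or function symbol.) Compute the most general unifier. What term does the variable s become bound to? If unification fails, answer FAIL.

Decompose times/2: z =?= n,  times(5, times(z, false)) =?= times(5, s).
Bind z := n; substituting into the remaining equation gives: times(5, times(n, false)) =?= times(5, s).
Decompose times/2: 5 =?= 5,  times(n, false) =?= s.
Delete trivial equation 5 =?= 5.
Bind s := times(n, false).
MGU = { z -> n, s -> times(n, false) }, so s -> times(n, false).

times(n, false)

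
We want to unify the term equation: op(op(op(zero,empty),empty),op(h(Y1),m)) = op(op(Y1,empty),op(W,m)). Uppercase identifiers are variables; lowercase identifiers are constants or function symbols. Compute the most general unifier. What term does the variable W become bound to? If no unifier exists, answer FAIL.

Decompose op/2: op(op(zero,empty),empty) = op(Y1,empty),  op(h(Y1),m) = op(W,m).
Decompose op/2: op(zero,empty) = Y1,  empty = empty.
Bind Y1 := op(zero,empty); substituting into the one remaining equation that mentions Y1 gives: op(h(op(zero,empty)),m) = op(W,m).
Delete trivial equation empty = empty.
Decompose op/2: h(op(zero,empty)) = W,  m = m.
Bind W := h(op(zero,empty)); no other remaining equation mentions W.
Delete trivial equation m = m.
MGU = { Y1 ↦ op(zero,empty), W ↦ h(op(zero,empty)) }, so W ↦ h(op(zero,empty)).

h(op(zero,empty))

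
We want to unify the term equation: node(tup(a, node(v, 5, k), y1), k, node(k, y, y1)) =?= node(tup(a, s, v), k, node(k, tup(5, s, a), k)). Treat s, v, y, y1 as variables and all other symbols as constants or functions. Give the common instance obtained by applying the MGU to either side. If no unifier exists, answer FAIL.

node(tup(a, node(k, 5, k), k), k, node(k, tup(5, node(k, 5, k), a), k))

Decompose node/3: tup(a, node(v, 5, k), y1) =?= tup(a, s, v),  k =?= k,  node(k, y, y1) =?= node(k, tup(5, s, a), k).
Decompose tup/3: a =?= a,  node(v, 5, k) =?= s,  y1 =?= v.
Delete trivial equation a =?= a.
Bind s := node(v, 5, k); substituting into the one remaining equation that mentions s gives: node(k, y, y1) =?= node(k, tup(5, node(v, 5, k), a), k).
Bind y1 := v; substituting into the one remaining equation that mentions y1 gives: node(k, y, v) =?= node(k, tup(5, node(v, 5, k), a), k).
Delete trivial equation k =?= k.
Decompose node/3: k =?= k,  y =?= tup(5, node(v, 5, k), a),  v =?= k.
Delete trivial equation k =?= k.
Bind y := tup(5, node(v, 5, k), a); no other remaining equation mentions y.
Bind v := k. Substituting into the earlier bindings gives s := node(k, 5, k), y1 := k, y := tup(5, node(k, 5, k), a).
Applying the MGU to either side gives node(tup(a, node(k, 5, k), k), k, node(k, tup(5, node(k, 5, k), a), k)).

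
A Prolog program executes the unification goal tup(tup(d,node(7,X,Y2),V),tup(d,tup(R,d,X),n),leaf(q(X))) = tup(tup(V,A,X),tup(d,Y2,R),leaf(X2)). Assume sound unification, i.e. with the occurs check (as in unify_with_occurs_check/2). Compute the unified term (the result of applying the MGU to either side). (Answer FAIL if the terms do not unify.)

Decompose tup/3: tup(d,node(7,X,Y2),V) = tup(V,A,X),  tup(d,tup(R,d,X),n) = tup(d,Y2,R),  leaf(q(X)) = leaf(X2).
Decompose tup/3: d = V,  node(7,X,Y2) = A,  V = X.
Bind V := d; substituting into the one remaining equation that mentions V gives: d = X.
Bind A := node(7,X,Y2); no other remaining equation mentions A.
Bind X := d; substituting into the remaining equations gives: tup(d,tup(R,d,d),n) = tup(d,Y2,R),  leaf(q(d)) = leaf(X2). Substituting into the earlier binding gives A := node(7,d,Y2).
Decompose tup/3: d = d,  tup(R,d,d) = Y2,  n = R.
Delete trivial equation d = d.
Bind Y2 := tup(R,d,d); no other remaining equation mentions Y2. Substituting into the earlier binding gives A := node(7,d,tup(R,d,d)).
Bind R := n; no other remaining equation mentions R. Substituting into the earlier bindings gives A := node(7,d,tup(n,d,d)), Y2 := tup(n,d,d).
Decompose leaf/1: q(d) = X2.
Bind X2 := q(d).
Applying the MGU to either side gives tup(tup(d,node(7,d,tup(n,d,d)),d),tup(d,tup(n,d,d),n),leaf(q(d))).

tup(tup(d,node(7,d,tup(n,d,d)),d),tup(d,tup(n,d,d),n),leaf(q(d)))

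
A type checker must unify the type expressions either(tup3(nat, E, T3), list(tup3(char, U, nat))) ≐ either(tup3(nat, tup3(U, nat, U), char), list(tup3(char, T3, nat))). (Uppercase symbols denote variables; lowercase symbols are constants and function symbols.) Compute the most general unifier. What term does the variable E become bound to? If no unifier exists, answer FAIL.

Decompose either/2: tup3(nat, E, T3) ≐ tup3(nat, tup3(U, nat, U), char),  list(tup3(char, U, nat)) ≐ list(tup3(char, T3, nat)).
Decompose tup3/3: nat ≐ nat,  E ≐ tup3(U, nat, U),  T3 ≐ char.
Delete trivial equation nat ≐ nat.
Bind E := tup3(U, nat, U); no other remaining equation mentions E.
Bind T3 := char; substituting into the remaining equation gives: list(tup3(char, U, nat)) ≐ list(tup3(char, char, nat)).
Decompose list/1: tup3(char, U, nat) ≐ tup3(char, char, nat).
Decompose tup3/3: char ≐ char,  U ≐ char,  nat ≐ nat.
Delete trivial equation char ≐ char.
Bind U := char; no other remaining equation mentions U. Substituting into the earlier binding gives E := tup3(char, nat, char).
Delete trivial equation nat ≐ nat.
MGU = { E ↦ tup3(char, nat, char), T3 ↦ char, U ↦ char }, so E ↦ tup3(char, nat, char).

tup3(char, nat, char)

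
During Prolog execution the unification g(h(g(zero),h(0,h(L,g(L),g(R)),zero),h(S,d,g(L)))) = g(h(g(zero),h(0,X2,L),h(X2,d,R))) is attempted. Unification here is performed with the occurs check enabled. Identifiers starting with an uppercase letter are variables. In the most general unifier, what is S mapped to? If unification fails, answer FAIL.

h(zero,g(zero),g(g(zero)))

Decompose g/1: h(g(zero),h(0,h(L,g(L),g(R)),zero),h(S,d,g(L))) = h(g(zero),h(0,X2,L),h(X2,d,R)).
Decompose h/3: g(zero) = g(zero),  h(0,h(L,g(L),g(R)),zero) = h(0,X2,L),  h(S,d,g(L)) = h(X2,d,R).
Delete trivial equation g(zero) = g(zero).
Decompose h/3: 0 = 0,  h(L,g(L),g(R)) = X2,  zero = L.
Delete trivial equation 0 = 0.
Bind X2 := h(L,g(L),g(R)); substituting into the one remaining equation that mentions X2 gives: h(S,d,g(L)) = h(h(L,g(L),g(R)),d,R).
Bind L := zero; substituting into the remaining equation gives: h(S,d,g(zero)) = h(h(zero,g(zero),g(R)),d,R). Substituting into the earlier binding gives X2 := h(zero,g(zero),g(R)).
Decompose h/3: S = h(zero,g(zero),g(R)),  d = d,  g(zero) = R.
Bind S := h(zero,g(zero),g(R)); no other remaining equation mentions S.
Delete trivial equation d = d.
Bind R := g(zero). Substituting into the earlier bindings gives X2 := h(zero,g(zero),g(g(zero))), S := h(zero,g(zero),g(g(zero))).
MGU = { X2 -> h(zero,g(zero),g(g(zero))), L -> zero, S -> h(zero,g(zero),g(g(zero))), R -> g(zero) }, so S -> h(zero,g(zero),g(g(zero))).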